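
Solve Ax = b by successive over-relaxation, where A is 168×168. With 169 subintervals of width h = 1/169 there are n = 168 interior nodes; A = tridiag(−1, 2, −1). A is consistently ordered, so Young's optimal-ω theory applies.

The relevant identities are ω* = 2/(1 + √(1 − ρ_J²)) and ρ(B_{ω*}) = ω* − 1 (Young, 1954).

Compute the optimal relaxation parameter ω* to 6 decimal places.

ω* = 1.963502

spectrum of D⁻¹(L+U) = {cos(kπ/169) : 1≤k≤168}; ρ_J = cos(π/169) = 0.999827.
root = sin(π/169) = 0.0185882  (since 1−cos² = sin²).
[ω*] 2 ÷ (1 + 0.0185882) = 2 ÷ 1.0185882 = 1.963502.
ρ_SOR = ω* − 1 = 1.963502 − 1 = 0.963502.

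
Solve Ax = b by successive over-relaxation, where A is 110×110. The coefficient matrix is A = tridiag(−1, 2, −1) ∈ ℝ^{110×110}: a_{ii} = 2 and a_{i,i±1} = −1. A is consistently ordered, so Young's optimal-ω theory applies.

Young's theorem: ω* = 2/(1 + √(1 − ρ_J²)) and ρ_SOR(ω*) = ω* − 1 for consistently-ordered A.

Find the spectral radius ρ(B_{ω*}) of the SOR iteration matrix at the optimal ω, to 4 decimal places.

ρ_SOR = 0.9450

spectrum of D⁻¹(L+U) = {cos(kπ/111) : 1≤k≤110}; ρ_J = cos(π/111) = 0.9996.
√(1−ρ_J²) simplifies to sin(π/111) = 0.02830.
Then 2/(1+√(1−ρ_J²)) = 2/(1+0.02830); ω* = 2/1.02830 = 1.9450.
At ω = 1.9450 every |λ(B_ω)| = ω−1, so ρ_SOR = 0.9450.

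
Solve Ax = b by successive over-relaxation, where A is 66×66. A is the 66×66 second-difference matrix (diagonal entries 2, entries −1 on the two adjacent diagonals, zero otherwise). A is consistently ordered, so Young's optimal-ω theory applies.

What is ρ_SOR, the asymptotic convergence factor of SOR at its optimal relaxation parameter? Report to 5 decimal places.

With n=66, ρ(Jacobi) = cos(π/67) = 0.99890.
√(1−ρ_J²) = |sin(π/67)| = 0.046872
So ω* = 2/1.046872 = 1.91045 (Young).
At ω = 1.91045 every |λ(B_ω)| = ω−1, so ρ_SOR = 0.91045.

ρ_SOR = 0.91045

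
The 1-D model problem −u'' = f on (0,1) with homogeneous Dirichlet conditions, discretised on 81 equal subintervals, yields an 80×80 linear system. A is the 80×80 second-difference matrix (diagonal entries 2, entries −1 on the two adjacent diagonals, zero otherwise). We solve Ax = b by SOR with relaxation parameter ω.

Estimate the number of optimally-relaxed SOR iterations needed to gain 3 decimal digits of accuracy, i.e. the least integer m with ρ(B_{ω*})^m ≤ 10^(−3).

n=80: λ(B_J) = 1 − λ(A)/2 = cos(kπ/81); k=1 gives ρ_J = 0.9992480.
√(1−ρ_J²) = |sin(π/81)| = 0.0387754
ω* = 2/(1+0.0387754) = 1.9253440
[ρ_SOR] ω* − 1 = 0.9253440.
3·ln10 = 6.90776; −ln(0.9253440) = 0.0775897; m = ⌈6.90776/0.0775897⌉ = ⌈89.029⌉ = 90.

m = 90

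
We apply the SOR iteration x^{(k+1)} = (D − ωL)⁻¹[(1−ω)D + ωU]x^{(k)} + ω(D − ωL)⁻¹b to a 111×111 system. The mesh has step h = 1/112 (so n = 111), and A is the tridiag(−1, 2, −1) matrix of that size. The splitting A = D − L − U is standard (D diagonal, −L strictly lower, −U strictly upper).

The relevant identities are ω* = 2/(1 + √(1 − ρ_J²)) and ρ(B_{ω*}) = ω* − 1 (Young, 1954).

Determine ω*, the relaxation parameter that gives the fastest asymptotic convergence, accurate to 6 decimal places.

ω* = 1.945438

B_J for the 111×111 system has eigenvalues cos(kπ/112); ρ_J = cos(π/112) = 0.999607.
1 − cos²(π/112) = sin²(π/112) ⇒ √(1−ρ_J²) = sin(π/112) = 0.0280463.
[ω*] 2 ÷ (1 + 0.0280463) = 2 ÷ 1.0280463 = 1.945438.
[ρ_SOR] ω* − 1 = 0.945438.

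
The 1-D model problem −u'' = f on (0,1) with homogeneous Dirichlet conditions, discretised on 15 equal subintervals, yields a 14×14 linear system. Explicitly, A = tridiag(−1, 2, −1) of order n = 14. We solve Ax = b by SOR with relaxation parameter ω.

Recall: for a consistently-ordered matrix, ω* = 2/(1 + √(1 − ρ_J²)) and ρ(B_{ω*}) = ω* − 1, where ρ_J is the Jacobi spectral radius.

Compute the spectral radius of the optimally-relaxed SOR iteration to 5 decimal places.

[ρ_J] n=14: ρ(B_J) = cos(π/(n+1)) = cos(π/15) = 0.97815.
√(1−ρ_J²) = |sin(π/15)| = 0.207912
Young: ω* = 2/(1+√(1−ρ_J²)) = 2/(1+0.207912) = 2/1.207912 = 1.65575.
At ω = 1.65575 every |λ(B_ω)| = ω−1, so ρ_SOR = 0.65575.

ρ_SOR = 0.65575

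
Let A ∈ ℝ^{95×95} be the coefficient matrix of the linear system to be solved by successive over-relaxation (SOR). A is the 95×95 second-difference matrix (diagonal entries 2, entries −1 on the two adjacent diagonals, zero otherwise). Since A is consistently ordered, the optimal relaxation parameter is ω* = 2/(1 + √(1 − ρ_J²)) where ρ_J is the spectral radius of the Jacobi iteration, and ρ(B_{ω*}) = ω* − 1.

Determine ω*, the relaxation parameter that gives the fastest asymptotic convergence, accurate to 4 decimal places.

B_J for the 95×95 system has eigenvalues cos(kπ/96); ρ_J = cos(π/96) = 0.9995.
1 − cos²(π/96) = sin²(π/96) ⇒ √(1−ρ_J²) = sin(π/96) = 0.03272.
ω* = 2 / (1 + 0.03272) = 2 / 1.03272 ≈ 1.9366.
and ρ(B_{ω*}) = 1.9366 − 1 = 0.9366.

ω* = 1.9366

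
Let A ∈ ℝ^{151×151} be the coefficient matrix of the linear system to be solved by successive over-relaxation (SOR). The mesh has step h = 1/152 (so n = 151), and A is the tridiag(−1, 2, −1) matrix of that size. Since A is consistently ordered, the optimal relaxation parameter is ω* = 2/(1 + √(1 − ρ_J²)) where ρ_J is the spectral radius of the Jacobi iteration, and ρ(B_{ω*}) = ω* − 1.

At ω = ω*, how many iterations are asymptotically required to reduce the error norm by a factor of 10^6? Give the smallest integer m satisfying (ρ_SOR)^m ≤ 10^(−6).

m = 335

B_J for the 151×151 system has eigenvalues cos(kπ/152); ρ_J = cos(π/152) = 0.9997864.
1 − cos²(π/152) = sin²(π/152) ⇒ √(1−ρ_J²) = sin(π/152) = 0.0206669.
[ω*] 2 ÷ (1 + 0.0206669) = 2 ÷ 1.0206669 = 1.9595031.
and ρ(B_{ω*}) = 1.9595031 − 1 = 0.9595031.
6·ln10 = 13.8155; −ln(0.9595031) = 0.0413397; m = ⌈13.8155/0.0413397⌉ = ⌈334.194⌉ = 335.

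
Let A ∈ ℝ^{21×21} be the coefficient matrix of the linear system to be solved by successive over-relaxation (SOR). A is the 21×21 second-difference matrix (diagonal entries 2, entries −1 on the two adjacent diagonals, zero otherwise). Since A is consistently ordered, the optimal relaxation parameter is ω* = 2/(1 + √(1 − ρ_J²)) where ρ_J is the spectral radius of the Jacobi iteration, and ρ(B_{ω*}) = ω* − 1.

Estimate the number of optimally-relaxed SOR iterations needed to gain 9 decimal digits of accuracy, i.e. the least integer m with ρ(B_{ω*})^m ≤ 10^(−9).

m = 73

n=21: λ(B_J) = 1 − λ(A)/2 = cos(kπ/22); k=1 gives ρ_J = 0.9898214.
root = sin(π/22) = 0.1423148  (since 1−cos² = sin²).
ω* = 2/(1+0.1423148) = 1.7508309
Hence ρ(B_{ω*}) = 1.7508309 − 1 = 0.7508309.
For 9 digits: m = 9·ln10 / (−ln 0.7508309) = 20.7233/0.286575 = 72.314; round up → m = 73.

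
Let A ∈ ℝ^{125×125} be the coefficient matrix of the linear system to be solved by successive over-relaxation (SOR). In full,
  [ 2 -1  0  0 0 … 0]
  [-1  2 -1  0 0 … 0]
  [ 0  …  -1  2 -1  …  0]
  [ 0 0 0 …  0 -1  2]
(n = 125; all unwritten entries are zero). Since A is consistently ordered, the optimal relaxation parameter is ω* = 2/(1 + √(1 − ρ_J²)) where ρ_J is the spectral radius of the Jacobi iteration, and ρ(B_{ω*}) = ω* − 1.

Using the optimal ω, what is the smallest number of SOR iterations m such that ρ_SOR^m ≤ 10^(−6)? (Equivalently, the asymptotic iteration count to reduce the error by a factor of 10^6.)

½·tridiag(1,0,1) at n=125: λ_k = cos(kπ/126); max |λ| at k=1 ⇒ ρ_J = cos(π/126) ≈ 0.9996892.
1 − cos²(π/126) = sin²(π/126) ⇒ √(1−ρ_J²) = sin(π/126) = 0.0249307.
ω* = 2/(1 + 0.0249307) = 2/1.0249307 = 1.9513514.
At ω = 1.9513514 every |λ(B_ω)| = ω−1, so ρ_SOR = 0.9513514.
ρ_SOR^m ≤ 10^(−6) ⇔ m ≥ 6·ln10/(−ln 0.9513514) = 13.8155/0.0498718 = 277.020; m = ⌈277.020⌉ = 278.

m = 278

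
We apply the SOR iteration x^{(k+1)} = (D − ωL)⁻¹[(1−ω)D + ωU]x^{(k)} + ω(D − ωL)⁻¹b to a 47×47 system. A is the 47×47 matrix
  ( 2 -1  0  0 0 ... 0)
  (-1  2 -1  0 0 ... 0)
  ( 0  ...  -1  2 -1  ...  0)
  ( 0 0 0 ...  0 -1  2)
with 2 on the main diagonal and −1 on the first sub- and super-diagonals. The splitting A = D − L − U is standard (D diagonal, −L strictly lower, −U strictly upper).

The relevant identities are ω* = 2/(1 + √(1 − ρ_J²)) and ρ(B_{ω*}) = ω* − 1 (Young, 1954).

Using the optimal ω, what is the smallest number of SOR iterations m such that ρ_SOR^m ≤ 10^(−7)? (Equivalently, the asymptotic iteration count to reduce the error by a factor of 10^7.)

ρ_J = max_k |cos(kπ/48)| = cos(π/48) = 0.9978589
√(1−ρ_J²) simplifies to sin(π/48) = 0.0654031.
Then 2/(1+√(1−ρ_J²)) = 2/(1+0.0654031); ω* = 2/1.0654031 = 1.8772237.
and ρ(B_{ω*}) = 1.8772237 − 1 = 0.8772237.
Need (0.8772237)^m ≤ 10^(−7): m ≥ 7·ln10/|ln 0.8772237| = 16.1181/0.130993 = 123.046 ⇒ m = 124.

m = 124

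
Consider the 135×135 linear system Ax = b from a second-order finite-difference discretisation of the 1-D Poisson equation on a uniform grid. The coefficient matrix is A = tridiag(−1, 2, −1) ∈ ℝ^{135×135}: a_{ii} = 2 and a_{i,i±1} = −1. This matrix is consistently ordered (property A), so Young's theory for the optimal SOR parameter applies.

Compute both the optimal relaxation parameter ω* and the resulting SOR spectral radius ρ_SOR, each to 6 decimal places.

ρ_J = max_k |cos(kπ/136)| = cos(π/136) = 0.999733
√(1−ρ_J²) = |sin(π/136)| = 0.0230979
ω* = 2/(1 + 0.0230979) = 2/1.0230979 = 1.954847.
and ρ(B_{ω*}) = 1.954847 − 1 = 0.954847.

ω* = 1.954847, ρ_SOR = 0.954847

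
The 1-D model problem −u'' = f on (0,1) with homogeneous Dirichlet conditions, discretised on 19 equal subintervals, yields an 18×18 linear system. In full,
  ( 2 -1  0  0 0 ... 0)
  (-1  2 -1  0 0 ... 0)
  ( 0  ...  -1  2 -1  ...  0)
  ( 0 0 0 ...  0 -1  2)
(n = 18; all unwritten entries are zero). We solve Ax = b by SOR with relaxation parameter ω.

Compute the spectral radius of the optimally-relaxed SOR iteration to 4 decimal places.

ρ_SOR = 0.7173

With n=18, ρ(Jacobi) = cos(π/19) = 0.9864.
root = sin(π/19) = 0.16459  (since 1−cos² = sin²).
ω* = 2/(1 + 0.16459) = 2/1.16459 = 1.7173.
Hence ρ(B_{ω*}) = 1.7173 − 1 = 0.7173.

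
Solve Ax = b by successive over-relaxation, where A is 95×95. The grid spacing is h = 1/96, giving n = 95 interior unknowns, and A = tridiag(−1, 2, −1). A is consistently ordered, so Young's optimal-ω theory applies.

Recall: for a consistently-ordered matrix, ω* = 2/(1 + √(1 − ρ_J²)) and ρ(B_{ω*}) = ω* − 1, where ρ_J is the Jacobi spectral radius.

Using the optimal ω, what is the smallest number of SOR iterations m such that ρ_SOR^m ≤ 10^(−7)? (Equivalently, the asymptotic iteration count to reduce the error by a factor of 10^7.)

With n=95, ρ(Jacobi) = cos(π/96) = 0.9994646.
1 − cos²(π/96) = sin²(π/96) ⇒ √(1−ρ_J²) = sin(π/96) = 0.0327191.
[ω*] 2 ÷ (1 + 0.0327191) = 2 ÷ 1.0327191 = 1.9366350.
ρ(B_{ω*}) = ω*−1 = 0.9366350
m ≥ 7·ln10 / (−ln 0.9366350) = 246.222; smallest integer m = 247.

m = 247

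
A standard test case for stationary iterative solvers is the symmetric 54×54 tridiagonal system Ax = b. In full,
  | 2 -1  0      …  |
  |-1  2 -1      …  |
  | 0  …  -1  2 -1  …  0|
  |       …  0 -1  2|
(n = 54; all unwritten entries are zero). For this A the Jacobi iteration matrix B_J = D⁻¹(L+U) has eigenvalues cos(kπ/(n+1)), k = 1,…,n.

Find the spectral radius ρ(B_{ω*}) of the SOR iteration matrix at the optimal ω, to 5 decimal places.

ρ_J = max_k |cos(kπ/55)| = cos(π/55) = 0.99837
√(1−ρ_J²) simplifies to sin(π/55) = 0.057089.
ω* = 2 / (1 + 0.057089) = 2 / 1.057089 ≈ 1.89199.
Hence ρ(B_{ω*}) = 1.89199 − 1 = 0.89199.

ρ_SOR = 0.89199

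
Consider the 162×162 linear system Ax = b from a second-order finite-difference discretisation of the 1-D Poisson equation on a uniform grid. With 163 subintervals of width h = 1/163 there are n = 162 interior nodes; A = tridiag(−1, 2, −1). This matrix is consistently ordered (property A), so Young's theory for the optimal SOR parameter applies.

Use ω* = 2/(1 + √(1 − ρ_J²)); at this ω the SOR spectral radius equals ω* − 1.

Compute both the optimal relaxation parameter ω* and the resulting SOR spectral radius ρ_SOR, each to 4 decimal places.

B_J for the 162×162 system has eigenvalues cos(kπ/163); ρ_J = cos(π/163) = 0.9998.
√(1−ρ_J²) = |sin(π/163)| = 0.01927
Then 2/(1+√(1−ρ_J²)) = 2/(1+0.01927); ω* = 2/1.01927 = 1.9622.
ρ_SOR = ω* − 1 ≈ 0.9622.

ω* = 1.9622, ρ_SOR = 0.9622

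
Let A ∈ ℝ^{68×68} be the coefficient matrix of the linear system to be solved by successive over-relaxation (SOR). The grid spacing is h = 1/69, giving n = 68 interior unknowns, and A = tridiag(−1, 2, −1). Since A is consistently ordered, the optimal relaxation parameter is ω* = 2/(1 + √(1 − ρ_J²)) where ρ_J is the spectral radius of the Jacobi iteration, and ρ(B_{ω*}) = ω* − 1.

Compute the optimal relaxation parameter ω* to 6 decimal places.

ω* = 1.912934

[ρ_J] n=68: ρ(B_J) = cos(π/(n+1)) = cos(π/69) = 0.998964.
√(1 − cos²(π/69)) = sin(π/69) ≈ 0.0455146.
Then 2/(1+√(1−ρ_J²)) = 2/(1+0.0455146); ω* = 2/1.0455146 = 1.912934.
ρ_SOR = ω* − 1 = 1.912934 − 1 = 0.912934.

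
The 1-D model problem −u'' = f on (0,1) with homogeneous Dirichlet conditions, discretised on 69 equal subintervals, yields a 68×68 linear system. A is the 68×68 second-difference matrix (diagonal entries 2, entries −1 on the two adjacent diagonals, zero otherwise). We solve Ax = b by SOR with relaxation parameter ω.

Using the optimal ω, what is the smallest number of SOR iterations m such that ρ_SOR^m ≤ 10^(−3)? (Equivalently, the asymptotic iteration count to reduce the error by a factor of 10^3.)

spectrum of D⁻¹(L+U) = {cos(kπ/69) : 1≤k≤68}; ρ_J = cos(π/69) = 0.9989637.
√(1−ρ_J²) = |sin(π/69)| = 0.0455146
[ω*] 2 ÷ (1 + 0.0455146) = 2 ÷ 1.0455146 = 1.9129336.
ρ_SOR = ω* − 1 = 1.9129336 − 1 = 0.9129336.
(0.9129336)^m ≤ 10^{−3}  ⇒  m·ln(0.9129336) ≤ −3·ln10  ⇒  m ≥ 75.833  ⇒  m = 76

m = 76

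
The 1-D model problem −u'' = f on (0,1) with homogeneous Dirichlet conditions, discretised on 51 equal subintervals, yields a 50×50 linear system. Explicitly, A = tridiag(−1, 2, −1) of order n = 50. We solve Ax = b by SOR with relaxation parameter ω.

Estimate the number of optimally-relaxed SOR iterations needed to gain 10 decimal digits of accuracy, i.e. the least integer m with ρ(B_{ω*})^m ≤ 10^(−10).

n=50: λ(B_J) = 1 − λ(A)/2 = cos(kπ/51); k=1 gives ρ_J = 0.9981033.
√(1 − cos²(π/51)) = sin(π/51) ≈ 0.0615609.
[ω*] 2 ÷ (1 + 0.0615609) = 2 ÷ 1.0615609 = 1.8840181.
ρ(B_{ω*}) = ω*−1 = 0.8840181
10·ln10 = 23.0259; −ln(0.8840181) = 0.123278; m = ⌈23.0259/0.123278⌉ = ⌈186.780⌉ = 187.

m = 187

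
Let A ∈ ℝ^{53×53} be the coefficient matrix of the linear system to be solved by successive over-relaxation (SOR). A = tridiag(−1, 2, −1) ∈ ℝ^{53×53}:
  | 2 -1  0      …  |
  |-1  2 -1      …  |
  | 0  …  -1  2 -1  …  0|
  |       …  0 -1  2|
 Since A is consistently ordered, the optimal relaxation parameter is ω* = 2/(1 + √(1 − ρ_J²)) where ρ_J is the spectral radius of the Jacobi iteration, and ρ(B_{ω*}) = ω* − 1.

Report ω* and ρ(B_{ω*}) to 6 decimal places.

ω* = 1.890100, ρ_SOR = 0.890100

n=53: λ(B_J) = 1 − λ(A)/2 = cos(kπ/54); k=1 gives ρ_J = 0.998308.
√(1 − cos²(π/54)) = sin(π/54) ≈ 0.0581448.
ω* = 2/(1 + 0.0581448) = 2/1.0581448 = 1.890100.
[ρ_SOR] ω* − 1 = 0.890100.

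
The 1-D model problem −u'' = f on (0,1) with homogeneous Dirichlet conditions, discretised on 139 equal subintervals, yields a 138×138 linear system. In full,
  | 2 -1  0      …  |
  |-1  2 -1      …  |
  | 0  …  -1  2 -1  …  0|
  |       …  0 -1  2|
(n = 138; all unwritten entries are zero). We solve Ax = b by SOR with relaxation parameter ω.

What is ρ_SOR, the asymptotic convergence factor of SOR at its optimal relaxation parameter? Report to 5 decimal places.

ρ_SOR = 0.95580

n=138: λ(B_J) = 1 − λ(A)/2 = cos(kπ/139); k=1 gives ρ_J = 0.99974.
1 − cos²(π/139) = sin²(π/139) ⇒ √(1−ρ_J²) = sin(π/139) = 0.022599.
[ω*] 2 ÷ (1 + 0.022599) = 2 ÷ 1.022599 = 1.95580.
Hence ρ(B_{ω*}) = 1.95580 − 1 = 0.95580.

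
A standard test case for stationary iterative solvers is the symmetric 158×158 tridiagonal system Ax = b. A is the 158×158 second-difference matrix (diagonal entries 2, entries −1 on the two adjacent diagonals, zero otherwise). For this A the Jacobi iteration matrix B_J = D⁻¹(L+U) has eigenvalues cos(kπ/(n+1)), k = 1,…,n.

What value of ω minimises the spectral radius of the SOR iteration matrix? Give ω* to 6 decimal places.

ω* = 1.961251

spectrum of D⁻¹(L+U) = {cos(kπ/159) : 1≤k≤158}; ρ_J = cos(π/159) = 0.999805.
√(1−ρ_J²) = |sin(π/159)| = 0.0197572
Young: ω* = 2/(1+√(1−ρ_J²)) = 2/(1+0.0197572) = 2/1.0197572 = 1.961251.
ρ_SOR = ω* − 1 = 1.961251 − 1 = 0.961251.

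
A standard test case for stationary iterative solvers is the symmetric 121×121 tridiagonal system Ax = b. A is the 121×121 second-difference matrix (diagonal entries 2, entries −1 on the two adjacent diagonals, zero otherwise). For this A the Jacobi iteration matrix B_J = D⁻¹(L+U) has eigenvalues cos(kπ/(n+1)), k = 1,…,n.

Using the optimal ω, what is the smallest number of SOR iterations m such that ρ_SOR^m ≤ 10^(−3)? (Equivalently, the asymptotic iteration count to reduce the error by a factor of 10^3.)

m = 135

½·tridiag(1,0,1) at n=121: λ_k = cos(kπ/122); max |λ| at k=1 ⇒ ρ_J = cos(π/122) ≈ 0.9996685.
1 − cos²(π/122) = sin²(π/122) ⇒ √(1−ρ_J²) = sin(π/122) = 0.0257479.
ω* = 2 / (1 + 0.0257479) = 2 / 1.0257479 ≈ 1.9497968.
[ρ_SOR] ω* − 1 = 0.9497968.
ρ_SOR^m ≤ 10^(−3) ⇔ m ≥ 3·ln10/(−ln 0.9497968) = 6.90776/0.0515072 = 134.113; m = ⌈134.113⌉ = 135.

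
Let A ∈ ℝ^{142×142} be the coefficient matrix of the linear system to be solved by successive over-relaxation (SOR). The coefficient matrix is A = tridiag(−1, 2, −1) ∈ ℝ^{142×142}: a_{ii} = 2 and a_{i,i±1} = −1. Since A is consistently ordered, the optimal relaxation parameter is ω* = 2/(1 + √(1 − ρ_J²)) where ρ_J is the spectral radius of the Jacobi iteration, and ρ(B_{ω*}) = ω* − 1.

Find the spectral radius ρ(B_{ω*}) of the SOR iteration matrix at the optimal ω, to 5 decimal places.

ρ_SOR = 0.95701

spectrum of D⁻¹(L+U) = {cos(kπ/143) : 1≤k≤142}; ρ_J = cos(π/143) = 0.99976.
√(1 − cos²(π/143)) = sin(π/143) ≈ 0.021967.
[ω*] 2 ÷ (1 + 0.021967) = 2 ÷ 1.021967 = 1.95701.
and ρ(B_{ω*}) = 1.95701 − 1 = 0.95701.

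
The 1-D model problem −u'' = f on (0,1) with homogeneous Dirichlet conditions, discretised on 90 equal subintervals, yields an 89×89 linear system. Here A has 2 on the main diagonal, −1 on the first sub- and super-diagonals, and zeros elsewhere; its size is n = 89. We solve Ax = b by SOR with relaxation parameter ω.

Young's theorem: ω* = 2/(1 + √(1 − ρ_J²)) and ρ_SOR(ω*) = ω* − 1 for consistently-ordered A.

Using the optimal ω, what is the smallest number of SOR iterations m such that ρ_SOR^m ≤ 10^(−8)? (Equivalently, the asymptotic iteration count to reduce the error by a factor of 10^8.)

[ρ_J] n=89: ρ(B_J) = cos(π/(n+1)) = cos(π/90) = 0.9993908.
√(1 − cos²(π/90)) = sin(π/90) ≈ 0.0348995.
ω* = 2/(1+0.0348995) = 1.9325548
and ρ(B_{ω*}) = 1.9325548 − 1 = 0.9325548.
m ≥ 8·ln10 / (−ln 0.9325548) = 263.803; smallest integer m = 264.

m = 264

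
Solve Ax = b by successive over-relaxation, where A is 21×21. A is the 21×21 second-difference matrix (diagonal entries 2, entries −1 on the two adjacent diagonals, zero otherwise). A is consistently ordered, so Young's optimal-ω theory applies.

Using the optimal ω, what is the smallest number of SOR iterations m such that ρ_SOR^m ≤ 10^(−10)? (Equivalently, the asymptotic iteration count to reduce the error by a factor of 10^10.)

n=21: λ(B_J) = 1 − λ(A)/2 = cos(kπ/22); k=1 gives ρ_J = 0.9898214.
√(1−ρ_J²) = |sin(π/22)| = 0.1423148
Young: ω* = 2/(1+√(1−ρ_J²)) = 2/(1+0.1423148) = 2/1.1423148 = 1.7508309.
and ρ(B_{ω*}) = 1.7508309 − 1 = 0.7508309.
Need (0.7508309)^m ≤ 10^(−10): m ≥ 10·ln10/|ln 0.7508309| = 23.0259/0.286575 = 80.349 ⇒ m = 81.

m = 81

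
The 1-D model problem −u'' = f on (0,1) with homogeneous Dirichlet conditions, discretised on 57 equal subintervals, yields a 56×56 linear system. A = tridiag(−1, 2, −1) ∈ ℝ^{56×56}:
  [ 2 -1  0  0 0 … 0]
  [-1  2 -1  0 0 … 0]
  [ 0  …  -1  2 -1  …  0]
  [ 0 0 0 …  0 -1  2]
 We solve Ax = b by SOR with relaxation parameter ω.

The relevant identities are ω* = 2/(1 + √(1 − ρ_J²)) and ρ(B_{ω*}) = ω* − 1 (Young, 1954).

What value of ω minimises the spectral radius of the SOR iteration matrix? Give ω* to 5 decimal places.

B_J for the 56×56 system has eigenvalues cos(kπ/57); ρ_J = cos(π/57) = 0.99848.
√(1−ρ_J²) simplifies to sin(π/57) = 0.055088.
ω* = 2/(1+0.055088) = 1.89558
and ρ(B_{ω*}) = 1.89558 − 1 = 0.89558.

ω* = 1.89558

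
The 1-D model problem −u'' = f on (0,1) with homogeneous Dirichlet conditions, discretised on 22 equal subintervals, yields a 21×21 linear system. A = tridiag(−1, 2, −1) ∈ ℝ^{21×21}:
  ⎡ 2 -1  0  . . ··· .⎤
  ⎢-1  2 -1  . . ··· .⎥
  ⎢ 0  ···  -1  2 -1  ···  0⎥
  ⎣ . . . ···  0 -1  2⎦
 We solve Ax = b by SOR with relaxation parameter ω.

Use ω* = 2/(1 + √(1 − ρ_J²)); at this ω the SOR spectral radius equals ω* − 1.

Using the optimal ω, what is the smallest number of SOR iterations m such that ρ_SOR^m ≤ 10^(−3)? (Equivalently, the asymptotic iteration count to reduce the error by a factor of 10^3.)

m = 25

With n=21, ρ(Jacobi) = cos(π/22) = 0.9898214.
root = sin(π/22) = 0.1423148  (since 1−cos² = sin²).
Then 2/(1+√(1−ρ_J²)) = 2/(1+0.1423148); ω* = 2/1.1423148 = 1.7508309.
ρ_SOR = ω* − 1 = 1.7508309 − 1 = 0.7508309.
Need (0.7508309)^m ≤ 10^(−3): m ≥ 3·ln10/|ln 0.7508309| = 6.90776/0.286575 = 24.105 ⇒ m = 25.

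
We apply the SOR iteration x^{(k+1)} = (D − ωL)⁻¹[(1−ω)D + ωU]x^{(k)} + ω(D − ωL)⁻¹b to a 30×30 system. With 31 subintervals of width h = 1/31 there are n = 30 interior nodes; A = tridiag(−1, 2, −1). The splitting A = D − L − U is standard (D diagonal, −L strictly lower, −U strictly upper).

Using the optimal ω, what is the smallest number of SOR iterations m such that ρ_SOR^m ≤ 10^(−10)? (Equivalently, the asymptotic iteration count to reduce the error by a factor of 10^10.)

m = 114

[ρ_J] n=30: ρ(B_J) = cos(π/(n+1)) = cos(π/31) = 0.9948693.
√(1−ρ_J²) = |sin(π/31)| = 0.1011683
ω* = 2 / (1 + 0.1011683) = 2 / 1.1011683 ≈ 1.8162528.
Hence ρ(B_{ω*}) = 1.8162528 − 1 = 0.8162528.
m ≥ 10·ln10 / (−ln 0.8162528) = 113.411; smallest integer m = 114.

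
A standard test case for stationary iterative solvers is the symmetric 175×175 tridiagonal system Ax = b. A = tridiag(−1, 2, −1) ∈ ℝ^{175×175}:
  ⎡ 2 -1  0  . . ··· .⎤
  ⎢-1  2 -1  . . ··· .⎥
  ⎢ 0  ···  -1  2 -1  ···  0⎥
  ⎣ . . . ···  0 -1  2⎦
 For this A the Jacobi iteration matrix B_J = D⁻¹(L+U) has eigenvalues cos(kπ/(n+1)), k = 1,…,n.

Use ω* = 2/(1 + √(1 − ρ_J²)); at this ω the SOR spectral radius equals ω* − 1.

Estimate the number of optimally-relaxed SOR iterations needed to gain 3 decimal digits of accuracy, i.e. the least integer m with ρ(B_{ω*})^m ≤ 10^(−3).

n=175: λ(B_J) = 1 − λ(A)/2 = cos(kπ/176); k=1 gives ρ_J = 0.9998407.
√(1−ρ_J²) simplifies to sin(π/176) = 0.0178490.
Then 2/(1+√(1−ρ_J²)) = 2/(1+0.0178490); ω* = 2/1.0178490 = 1.9649280.
At ω = 1.9649280 every |λ(B_ω)| = ω−1, so ρ_SOR = 0.9649280.
m ≥ 3·ln10 / (−ln 0.9649280) = 193.485; smallest integer m = 194.

m = 194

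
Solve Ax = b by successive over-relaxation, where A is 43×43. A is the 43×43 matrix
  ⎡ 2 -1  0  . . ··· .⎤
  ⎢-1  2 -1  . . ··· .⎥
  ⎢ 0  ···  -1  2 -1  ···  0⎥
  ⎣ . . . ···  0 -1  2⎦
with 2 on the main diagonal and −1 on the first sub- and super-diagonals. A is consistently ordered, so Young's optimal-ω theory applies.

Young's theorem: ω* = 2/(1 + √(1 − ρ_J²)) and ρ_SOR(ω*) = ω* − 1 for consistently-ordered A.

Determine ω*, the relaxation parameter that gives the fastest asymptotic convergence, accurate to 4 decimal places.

½·tridiag(1,0,1) at n=43: λ_k = cos(kπ/44); max |λ| at k=1 ⇒ ρ_J = cos(π/44) ≈ 0.9975.
√(1−ρ_J²) simplifies to sin(π/44) = 0.07134.
ω* = 2 / (1 + 0.07134) = 2 / 1.07134 ≈ 1.8668.
At ω = 1.8668 every |λ(B_ω)| = ω−1, so ρ_SOR = 0.8668.

ω* = 1.8668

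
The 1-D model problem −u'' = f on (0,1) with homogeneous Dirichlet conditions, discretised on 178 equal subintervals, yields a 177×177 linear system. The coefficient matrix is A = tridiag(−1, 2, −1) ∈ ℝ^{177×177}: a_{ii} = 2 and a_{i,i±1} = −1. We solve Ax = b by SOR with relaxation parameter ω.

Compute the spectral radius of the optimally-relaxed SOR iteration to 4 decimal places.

[ρ_J] n=177: ρ(B_J) = cos(π/(n+1)) = cos(π/178) = 0.9998.
root = sin(π/178) = 0.01765  (since 1−cos² = sin²).
Then 2/(1+√(1−ρ_J²)) = 2/(1+0.01765); ω* = 2/1.01765 = 1.9653.
ρ(B_{ω*}) = ω*−1 = 0.9653

ρ_SOR = 0.9653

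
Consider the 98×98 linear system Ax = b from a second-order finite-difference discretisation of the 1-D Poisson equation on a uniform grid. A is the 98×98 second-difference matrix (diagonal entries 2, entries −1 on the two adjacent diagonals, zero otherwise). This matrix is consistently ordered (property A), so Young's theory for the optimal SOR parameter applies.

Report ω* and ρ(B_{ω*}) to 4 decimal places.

ω* = 1.9385, ρ_SOR = 0.9385

B_J for the 98×98 system has eigenvalues cos(kπ/99); ρ_J = cos(π/99) = 0.9995.
1 − cos²(π/99) = sin²(π/99) ⇒ √(1−ρ_J²) = sin(π/99) = 0.03173.
[ω*] 2 ÷ (1 + 0.03173) = 2 ÷ 1.03173 = 1.9385.
Hence ρ(B_{ω*}) = 1.9385 − 1 = 0.9385.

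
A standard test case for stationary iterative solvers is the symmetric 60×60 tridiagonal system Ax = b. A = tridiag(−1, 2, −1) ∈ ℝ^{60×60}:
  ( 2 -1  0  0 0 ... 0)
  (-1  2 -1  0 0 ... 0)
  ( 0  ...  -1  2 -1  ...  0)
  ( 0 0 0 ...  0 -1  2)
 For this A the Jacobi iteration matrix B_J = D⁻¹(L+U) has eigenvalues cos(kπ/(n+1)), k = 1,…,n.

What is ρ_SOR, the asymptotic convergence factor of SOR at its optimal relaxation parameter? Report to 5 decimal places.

ρ_SOR = 0.90208

B_J for the 60×60 system has eigenvalues cos(kπ/61); ρ_J = cos(π/61) = 0.99867.
1 − cos²(π/61) = sin²(π/61) ⇒ √(1−ρ_J²) = sin(π/61) = 0.051479.
ω* = 2/(1 + 0.051479) = 2/1.051479 = 1.90208.
ρ_SOR = ω* − 1 = 1.90208 − 1 = 0.90208.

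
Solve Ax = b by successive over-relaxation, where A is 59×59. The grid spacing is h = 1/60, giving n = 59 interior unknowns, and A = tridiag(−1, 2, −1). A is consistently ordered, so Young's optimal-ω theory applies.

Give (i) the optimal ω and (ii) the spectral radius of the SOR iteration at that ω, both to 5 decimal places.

ω* = 1.90053, ρ_SOR = 0.90053

[ρ_J] n=59: ρ(B_J) = cos(π/(n+1)) = cos(π/60) = 0.99863.
1 − cos²(π/60) = sin²(π/60) ⇒ √(1−ρ_J²) = sin(π/60) = 0.052336.
So ω* = 2/1.052336 = 1.90053 (Young).
[ρ_SOR] ω* − 1 = 0.90053.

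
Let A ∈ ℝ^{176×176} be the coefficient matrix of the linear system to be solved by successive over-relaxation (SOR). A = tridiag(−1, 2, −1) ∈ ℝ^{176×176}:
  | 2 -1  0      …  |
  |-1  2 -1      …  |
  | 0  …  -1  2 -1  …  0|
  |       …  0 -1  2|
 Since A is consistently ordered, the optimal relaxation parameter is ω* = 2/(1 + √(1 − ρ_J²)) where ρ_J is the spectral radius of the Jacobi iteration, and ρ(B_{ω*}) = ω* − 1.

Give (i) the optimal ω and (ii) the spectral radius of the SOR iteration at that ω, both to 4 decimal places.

ω* = 1.9651, ρ_SOR = 0.9651

spectrum of D⁻¹(L+U) = {cos(kπ/177) : 1≤k≤176}; ρ_J = cos(π/177) = 0.9998.
√(1−ρ_J²) = |sin(π/177)| = 0.01775
So ω* = 2/1.01775 = 1.9651 (Young).
[ρ_SOR] ω* − 1 = 0.9651.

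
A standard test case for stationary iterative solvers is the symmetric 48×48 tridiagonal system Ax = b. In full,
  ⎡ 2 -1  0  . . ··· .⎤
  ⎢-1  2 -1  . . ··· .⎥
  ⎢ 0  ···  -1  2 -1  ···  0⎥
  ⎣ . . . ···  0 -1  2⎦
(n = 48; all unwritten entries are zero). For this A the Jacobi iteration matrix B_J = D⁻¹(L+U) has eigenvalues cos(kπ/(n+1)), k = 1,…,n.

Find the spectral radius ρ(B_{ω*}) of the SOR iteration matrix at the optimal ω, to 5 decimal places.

ρ_SOR = 0.87958

spectrum of D⁻¹(L+U) = {cos(kπ/49) : 1≤k≤48}; ρ_J = cos(π/49) = 0.99795.
√(1−ρ_J²) simplifies to sin(π/49) = 0.064070.
ω* = 2/(1+0.064070) = 1.87958
and ρ(B_{ω*}) = 1.87958 − 1 = 0.87958.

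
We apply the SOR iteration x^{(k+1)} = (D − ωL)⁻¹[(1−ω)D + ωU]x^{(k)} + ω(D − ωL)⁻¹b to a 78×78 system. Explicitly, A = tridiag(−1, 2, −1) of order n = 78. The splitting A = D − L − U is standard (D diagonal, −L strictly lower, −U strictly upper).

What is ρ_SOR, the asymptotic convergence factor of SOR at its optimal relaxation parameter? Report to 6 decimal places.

B_J for the 78×78 system has eigenvalues cos(kπ/79); ρ_J = cos(π/79) = 0.999209.
√(1−ρ_J²) simplifies to sin(π/79) = 0.0397565.
Then 2/(1+√(1−ρ_J²)) = 2/(1+0.0397565); ω* = 2/1.0397565 = 1.923527.
ρ_SOR = ω* − 1 = 1.923527 − 1 = 0.923527.

ρ_SOR = 0.923527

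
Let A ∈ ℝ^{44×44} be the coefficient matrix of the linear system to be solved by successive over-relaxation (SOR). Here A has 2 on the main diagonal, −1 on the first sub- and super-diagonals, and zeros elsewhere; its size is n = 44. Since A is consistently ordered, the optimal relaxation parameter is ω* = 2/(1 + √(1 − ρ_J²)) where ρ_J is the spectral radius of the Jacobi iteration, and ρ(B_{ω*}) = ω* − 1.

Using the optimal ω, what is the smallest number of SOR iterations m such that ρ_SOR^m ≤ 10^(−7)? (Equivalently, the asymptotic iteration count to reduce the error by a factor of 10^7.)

ρ_J = max_k |cos(kπ/45)| = cos(π/45) = 0.9975641
root = sin(π/45) = 0.0697565  (since 1−cos² = sin²).
ω* = 2/(1+0.0697565) = 1.8695843
[ρ_SOR] ω* − 1 = 0.8695843.
For 7 digits: m = 7·ln10 / (−ln 0.8695843) = 16.1181/0.13974 = 115.343; round up → m = 116.

m = 116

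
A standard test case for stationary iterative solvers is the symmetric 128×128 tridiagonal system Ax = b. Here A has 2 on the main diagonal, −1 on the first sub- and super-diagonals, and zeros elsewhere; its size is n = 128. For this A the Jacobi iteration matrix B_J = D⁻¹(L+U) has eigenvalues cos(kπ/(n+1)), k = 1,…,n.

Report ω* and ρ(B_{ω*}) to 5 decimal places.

ω* = 1.95246, ρ_SOR = 0.95246

B_J for the 128×128 system has eigenvalues cos(kπ/129); ρ_J = cos(π/129) = 0.99970.
√(1−ρ_J²) = |sin(π/129)| = 0.024351
Young: ω* = 2/(1+√(1−ρ_J²)) = 2/(1+0.024351) = 2/1.024351 = 1.95246.
ρ_SOR = ω* − 1 = 1.95246 − 1 = 0.95246.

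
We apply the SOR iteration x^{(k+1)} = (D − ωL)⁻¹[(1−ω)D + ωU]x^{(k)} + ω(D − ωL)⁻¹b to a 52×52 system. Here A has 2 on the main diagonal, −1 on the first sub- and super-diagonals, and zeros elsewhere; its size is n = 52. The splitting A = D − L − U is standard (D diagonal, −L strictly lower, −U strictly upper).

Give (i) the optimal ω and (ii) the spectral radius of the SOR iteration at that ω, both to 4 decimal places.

ω* = 1.8881, ρ_SOR = 0.8881

spectrum of D⁻¹(L+U) = {cos(kπ/53) : 1≤k≤52}; ρ_J = cos(π/53) = 0.9982.
root = sin(π/53) = 0.05924  (since 1−cos² = sin²).
ω* = 2 / (1 + 0.05924) = 2 / 1.05924 ≈ 1.8881.
ρ(B_{ω*}) = ω*−1 = 0.8881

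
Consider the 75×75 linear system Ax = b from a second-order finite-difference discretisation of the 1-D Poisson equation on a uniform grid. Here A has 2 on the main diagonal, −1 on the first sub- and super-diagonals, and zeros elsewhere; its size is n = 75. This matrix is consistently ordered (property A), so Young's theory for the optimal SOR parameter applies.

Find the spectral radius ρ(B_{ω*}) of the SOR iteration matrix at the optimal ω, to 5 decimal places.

B_J for the 75×75 system has eigenvalues cos(kπ/76); ρ_J = cos(π/76) = 0.99915.
root = sin(π/76) = 0.041325  (since 1−cos² = sin²).
So ω* = 2/1.041325 = 1.92063 (Young).
[ρ_SOR] ω* − 1 = 0.92063.

ρ_SOR = 0.92063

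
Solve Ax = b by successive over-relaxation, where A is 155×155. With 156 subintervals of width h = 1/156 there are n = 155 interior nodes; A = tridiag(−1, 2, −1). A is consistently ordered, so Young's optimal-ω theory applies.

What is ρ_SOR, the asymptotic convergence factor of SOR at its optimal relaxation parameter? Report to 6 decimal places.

B_J for the 155×155 system has eigenvalues cos(kπ/156); ρ_J = cos(π/156) = 0.999797.
√(1 − cos²(π/156)) = sin(π/156) ≈ 0.0201371.
ω* = 2/(1 + 0.0201371) = 2/1.0201371 = 1.960521.
At ω = 1.960521 every |λ(B_ω)| = ω−1, so ρ_SOR = 0.960521.

ρ_SOR = 0.960521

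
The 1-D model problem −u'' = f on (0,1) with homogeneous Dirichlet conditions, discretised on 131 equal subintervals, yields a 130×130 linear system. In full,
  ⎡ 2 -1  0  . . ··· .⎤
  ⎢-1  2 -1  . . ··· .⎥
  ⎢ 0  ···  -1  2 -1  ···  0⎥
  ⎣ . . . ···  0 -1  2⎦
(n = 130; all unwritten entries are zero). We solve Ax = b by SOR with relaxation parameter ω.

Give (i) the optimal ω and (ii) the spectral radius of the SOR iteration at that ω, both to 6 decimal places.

½·tridiag(1,0,1) at n=130: λ_k = cos(kπ/131); max |λ| at k=1 ⇒ ρ_J = cos(π/131) ≈ 0.999712.
1 − cos²(π/131) = sin²(π/131) ⇒ √(1−ρ_J²) = sin(π/131) = 0.0239793.
Then 2/(1+√(1−ρ_J²)) = 2/(1+0.0239793); ω* = 2/1.0239793 = 1.953164.
ρ_SOR = ω* − 1 = 1.953164 − 1 = 0.953164.

ω* = 1.953164, ρ_SOR = 0.953164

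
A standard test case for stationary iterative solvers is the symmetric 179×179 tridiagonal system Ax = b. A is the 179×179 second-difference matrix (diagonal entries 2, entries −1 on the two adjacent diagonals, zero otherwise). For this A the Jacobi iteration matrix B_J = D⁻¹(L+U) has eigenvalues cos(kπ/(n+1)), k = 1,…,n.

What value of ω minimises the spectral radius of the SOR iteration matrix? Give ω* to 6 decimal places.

[ρ_J] n=179: ρ(B_J) = cos(π/(n+1)) = cos(π/180) = 0.999848.
1 − cos²(π/180) = sin²(π/180) ⇒ √(1−ρ_J²) = sin(π/180) = 0.0174524.
ω* = 2/(1+0.0174524) = 1.965694
ρ_SOR = ω* − 1 ≈ 0.965694.

ω* = 1.965694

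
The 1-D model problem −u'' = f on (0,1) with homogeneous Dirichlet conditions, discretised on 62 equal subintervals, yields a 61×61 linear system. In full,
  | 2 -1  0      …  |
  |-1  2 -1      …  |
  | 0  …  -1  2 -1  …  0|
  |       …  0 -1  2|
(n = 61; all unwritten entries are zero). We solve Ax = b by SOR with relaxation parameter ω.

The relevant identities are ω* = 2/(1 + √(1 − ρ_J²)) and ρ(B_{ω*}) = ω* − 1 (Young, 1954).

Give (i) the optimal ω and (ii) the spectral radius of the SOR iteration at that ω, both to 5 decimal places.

ω* = 1.90359, ρ_SOR = 0.90359

B_J for the 61×61 system has eigenvalues cos(kπ/62); ρ_J = cos(π/62) = 0.99872.
√(1−ρ_J²) simplifies to sin(π/62) = 0.050649.
ω* = 2/(1+0.050649) = 1.90359
ρ_SOR = ω* − 1 ≈ 0.90359.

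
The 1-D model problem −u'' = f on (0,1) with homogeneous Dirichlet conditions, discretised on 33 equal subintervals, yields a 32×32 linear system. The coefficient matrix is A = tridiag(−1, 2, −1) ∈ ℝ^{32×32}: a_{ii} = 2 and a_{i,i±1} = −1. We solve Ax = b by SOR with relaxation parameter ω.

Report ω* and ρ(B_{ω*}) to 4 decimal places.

½·tridiag(1,0,1) at n=32: λ_k = cos(kπ/33); max |λ| at k=1 ⇒ ρ_J = cos(π/33) ≈ 0.9955.
√(1 − cos²(π/33)) = sin(π/33) ≈ 0.09506.
Young: ω* = 2/(1+√(1−ρ_J²)) = 2/(1+0.09506) = 2/1.09506 = 1.8264.
ρ(B_{ω*}) = ω*−1 = 0.8264

ω* = 1.8264, ρ_SOR = 0.8264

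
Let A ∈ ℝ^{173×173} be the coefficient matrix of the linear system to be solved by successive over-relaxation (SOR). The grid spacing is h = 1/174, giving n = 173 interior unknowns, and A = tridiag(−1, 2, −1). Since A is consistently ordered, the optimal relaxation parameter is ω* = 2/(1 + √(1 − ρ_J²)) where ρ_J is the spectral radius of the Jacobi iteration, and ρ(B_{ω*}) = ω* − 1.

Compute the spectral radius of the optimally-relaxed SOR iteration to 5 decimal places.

ρ_SOR = 0.96453

n=173: λ(B_J) = 1 − λ(A)/2 = cos(kπ/174); k=1 gives ρ_J = 0.99984.
√(1−ρ_J²) = |sin(π/174)| = 0.018054
So ω* = 2/1.018054 = 1.96453 (Young).
[ρ_SOR] ω* − 1 = 0.96453.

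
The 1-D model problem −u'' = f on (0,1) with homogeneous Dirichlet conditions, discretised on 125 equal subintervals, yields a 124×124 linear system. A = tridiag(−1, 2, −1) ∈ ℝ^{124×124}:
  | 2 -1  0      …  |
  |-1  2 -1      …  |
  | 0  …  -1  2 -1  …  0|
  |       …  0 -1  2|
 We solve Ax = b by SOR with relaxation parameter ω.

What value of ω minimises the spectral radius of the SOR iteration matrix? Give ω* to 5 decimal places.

With n=124, ρ(Jacobi) = cos(π/125) = 0.99968.
root = sin(π/125) = 0.025130  (since 1−cos² = sin²).
[ω*] 2 ÷ (1 + 0.025130) = 2 ÷ 1.025130 = 1.95097.
[ρ_SOR] ω* − 1 = 0.95097.

ω* = 1.95097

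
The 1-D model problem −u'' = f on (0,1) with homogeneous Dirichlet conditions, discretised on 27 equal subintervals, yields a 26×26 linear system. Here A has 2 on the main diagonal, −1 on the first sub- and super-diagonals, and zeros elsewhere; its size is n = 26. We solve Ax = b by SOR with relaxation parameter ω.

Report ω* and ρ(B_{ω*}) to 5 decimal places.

ω* = 1.79197, ρ_SOR = 0.79197

ρ_J = max_k |cos(kπ/27)| = cos(π/27) = 0.99324
root = sin(π/27) = 0.116093  (since 1−cos² = sin²).
[ω*] 2 ÷ (1 + 0.116093) = 2 ÷ 1.116093 = 1.79197.
At ω = 1.79197 every |λ(B_ω)| = ω−1, so ρ_SOR = 0.79197.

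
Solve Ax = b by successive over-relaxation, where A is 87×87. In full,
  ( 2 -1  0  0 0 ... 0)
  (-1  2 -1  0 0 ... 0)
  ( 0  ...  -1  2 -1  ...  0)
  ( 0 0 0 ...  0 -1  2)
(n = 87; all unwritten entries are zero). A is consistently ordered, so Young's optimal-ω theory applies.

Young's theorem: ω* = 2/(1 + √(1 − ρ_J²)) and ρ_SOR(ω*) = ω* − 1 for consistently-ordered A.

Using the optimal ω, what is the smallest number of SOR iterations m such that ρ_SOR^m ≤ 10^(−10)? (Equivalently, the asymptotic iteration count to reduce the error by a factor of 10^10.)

m = 323

ρ_J = max_k |cos(kπ/88)| = cos(π/88) = 0.9993628
1 − cos²(π/88) = sin²(π/88) ⇒ √(1−ρ_J²) = sin(π/88) = 0.0356923.
Then 2/(1+√(1−ρ_J²)) = 2/(1+0.0356923); ω* = 2/1.0356923 = 1.9310755.
ρ_SOR = ω* − 1 = 1.9310755 − 1 = 0.9310755.
m ≥ 10·ln10 / (−ln 0.9310755) = 322.424; smallest integer m = 323.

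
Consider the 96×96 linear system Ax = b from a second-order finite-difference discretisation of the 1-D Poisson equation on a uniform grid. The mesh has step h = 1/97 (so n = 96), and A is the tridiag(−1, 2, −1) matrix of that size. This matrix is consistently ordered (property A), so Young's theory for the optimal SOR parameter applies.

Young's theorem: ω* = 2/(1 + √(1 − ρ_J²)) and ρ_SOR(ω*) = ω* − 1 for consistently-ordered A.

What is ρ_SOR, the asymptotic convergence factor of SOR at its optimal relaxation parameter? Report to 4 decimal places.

With n=96, ρ(Jacobi) = cos(π/97) = 0.9995.
1 − cos²(π/97) = sin²(π/97) ⇒ √(1−ρ_J²) = sin(π/97) = 0.03238.
ω* = 2 / (1 + 0.03238) = 2 / 1.03238 ≈ 1.9373.
ρ_SOR = ω* − 1 ≈ 0.9373.

ρ_SOR = 0.9373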